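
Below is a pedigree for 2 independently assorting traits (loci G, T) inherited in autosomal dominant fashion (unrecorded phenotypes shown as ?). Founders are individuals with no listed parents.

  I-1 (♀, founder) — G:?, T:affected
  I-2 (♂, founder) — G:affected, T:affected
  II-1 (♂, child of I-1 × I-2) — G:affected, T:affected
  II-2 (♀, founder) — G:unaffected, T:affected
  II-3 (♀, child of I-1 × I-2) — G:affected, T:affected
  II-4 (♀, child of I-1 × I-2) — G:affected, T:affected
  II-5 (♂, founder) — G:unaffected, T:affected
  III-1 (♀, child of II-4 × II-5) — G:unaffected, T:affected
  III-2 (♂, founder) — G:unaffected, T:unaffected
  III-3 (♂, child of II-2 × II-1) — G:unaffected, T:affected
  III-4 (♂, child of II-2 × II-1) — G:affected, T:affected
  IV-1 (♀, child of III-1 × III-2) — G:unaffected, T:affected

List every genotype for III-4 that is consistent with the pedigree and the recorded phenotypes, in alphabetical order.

G/I-1 ? ·: gg|Gg|GG
G/I-2 aff ·: Gg|GG
G/II-1 aff I-1×I-2: Gg
G/II-2 un ·: gg
G/II-3 aff I-1×I-2: Gg|GG
G/II-4 aff I-1×I-2: Gg
G/II-5 un ·: gg
G/III-1 un II-4×II-5: gg
G/III-2 un ·: gg
G/III-3 un II-2×II-1: gg
G/III-4 aff II-2×II-1: Gg
G/IV-1 un III-1×III-2: gg
⇒ G over [I-1,I-2,II-1,II-2,II-3,II-4,II-5,III-1,III-2,III-3,III-4,IV-1]: 8 consistent
T/I-1 aff ·: Tt|TT
T/I-2 aff ·: Tt|TT
T/II-1 aff I-1×I-2: Tt|TT
T/II-2 aff ·: Tt|TT
T/II-3 aff I-1×I-2: Tt|TT
T/II-4 aff I-1×I-2: Tt|TT
T/II-5 aff ·: Tt|TT
T/III-1 aff II-4×II-5: Tt|TT
T/III-2 un ·: tt
T/III-3 aff II-2×II-1: Tt|TT
T/III-4 aff II-2×II-1: Tt|TT
T/IV-1 aff III-1×III-2: Tt
⇒ T over [I-1,I-2,II-1,II-2,II-3,II-4,II-5,III-1,III-2,III-3,III-4,IV-1]: 561 consistent

III-4 ∈ {Gg TT, Gg Tt}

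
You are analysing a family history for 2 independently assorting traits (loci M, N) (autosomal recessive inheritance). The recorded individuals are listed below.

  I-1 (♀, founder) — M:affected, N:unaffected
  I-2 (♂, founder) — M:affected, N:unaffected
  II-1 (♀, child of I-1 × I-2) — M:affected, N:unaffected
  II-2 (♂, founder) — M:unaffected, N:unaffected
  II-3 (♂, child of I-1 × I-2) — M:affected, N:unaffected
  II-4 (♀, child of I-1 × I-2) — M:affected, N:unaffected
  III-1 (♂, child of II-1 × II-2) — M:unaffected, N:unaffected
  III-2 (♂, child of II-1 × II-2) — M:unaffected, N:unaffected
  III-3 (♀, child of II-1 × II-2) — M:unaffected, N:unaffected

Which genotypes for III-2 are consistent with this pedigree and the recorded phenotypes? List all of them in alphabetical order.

M/I-1 aff ·: mm
M/I-2 aff ·: mm
M/II-1 aff I-1×I-2: mm
M/II-2 un ·: MM|Mm
M/II-3 aff I-1×I-2: mm
M/II-4 aff I-1×I-2: mm
M/III-1 un II-1×II-2: Mm
M/III-2 un II-1×II-2: Mm
M/III-3 un II-1×II-2: Mm
⇒ M over [I-1,I-2,II-1,II-2,II-3,II-4,III-1,III-2,III-3]: 2 consistent
N/I-1 un ·: NN|Nn
N/I-2 un ·: NN|Nn
N/II-1 un I-1×I-2: NN|Nn
N/II-2 un ·: NN|Nn
N/II-3 un I-1×I-2: NN|Nn
N/II-4 un I-1×I-2: NN|Nn
N/III-1 un II-1×II-2: NN|Nn
N/III-2 un II-1×II-2: NN|Nn
N/III-3 un II-1×II-2: NN|Nn
⇒ N over [I-1,I-2,II-1,II-2,II-3,II-4,III-1,III-2,III-3]: 309 consistent

III-2 ∈ {Mm NN, Mm Nn}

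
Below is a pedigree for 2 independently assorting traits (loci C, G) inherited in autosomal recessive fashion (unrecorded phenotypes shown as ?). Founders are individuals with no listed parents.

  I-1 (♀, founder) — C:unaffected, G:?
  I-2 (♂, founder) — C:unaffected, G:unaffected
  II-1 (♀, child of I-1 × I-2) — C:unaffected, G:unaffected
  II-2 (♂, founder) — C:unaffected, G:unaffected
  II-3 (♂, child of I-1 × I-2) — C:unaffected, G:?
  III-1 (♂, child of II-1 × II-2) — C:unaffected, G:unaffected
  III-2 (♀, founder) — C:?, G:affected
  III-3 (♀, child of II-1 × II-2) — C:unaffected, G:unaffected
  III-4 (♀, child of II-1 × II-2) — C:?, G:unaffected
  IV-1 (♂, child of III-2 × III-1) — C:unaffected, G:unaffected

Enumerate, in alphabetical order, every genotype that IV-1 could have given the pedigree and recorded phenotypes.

C/I-1 un ·: CC|Cc
C/I-2 un ·: CC|Cc
C/II-1 un I-1×I-2: CC|Cc
C/II-2 un ·: CC|Cc
C/II-3 un I-1×I-2: CC|Cc
C/III-1 un II-1×II-2: CC|Cc
C/III-2 ? ·: CC|Cc|cc
C/III-3 un II-1×II-2: CC|Cc
C/III-4 ? II-1×II-2: CC|Cc|cc
C/IV-1 un III-2×III-1: CC|Cc
⇒ C over [I-1,I-2,II-1,II-2,II-3,III-1,III-2,III-3,III-4,IV-1]: 820 consistent
G/I-1 ? ·: GG|Gg|gg
G/I-2 un ·: GG|Gg
G/II-1 un I-1×I-2: GG|Gg
G/II-2 un ·: GG|Gg
G/II-3 ? I-1×I-2: GG|Gg|gg
G/III-1 un II-1×II-2: GG|Gg
G/III-2 aff ·: gg
G/III-3 un II-1×II-2: GG|Gg
G/III-4 un II-1×II-2: GG|Gg
G/IV-1 un III-2×III-1: Gg
⇒ G over [I-1,I-2,II-1,II-2,II-3,III-1,III-2,III-3,III-4,IV-1]: 232 consistent

IV-1 ∈ {CC Gg, Cc Gg}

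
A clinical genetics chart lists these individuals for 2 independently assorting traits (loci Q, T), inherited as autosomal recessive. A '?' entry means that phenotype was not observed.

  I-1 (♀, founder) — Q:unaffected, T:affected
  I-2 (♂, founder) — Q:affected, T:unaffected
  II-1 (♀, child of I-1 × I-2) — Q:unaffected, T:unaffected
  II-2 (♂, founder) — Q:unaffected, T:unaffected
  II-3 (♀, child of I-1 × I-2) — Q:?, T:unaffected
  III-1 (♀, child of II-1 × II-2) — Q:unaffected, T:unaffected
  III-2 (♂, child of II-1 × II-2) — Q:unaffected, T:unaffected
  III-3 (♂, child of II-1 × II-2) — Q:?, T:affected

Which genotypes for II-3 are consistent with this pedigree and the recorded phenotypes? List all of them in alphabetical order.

II-3 ∈ {Qq Tt, qq Tt}

Q/I-1 un ·: QQ|Qq
Q/I-2 aff ·: qq
Q/II-1 un I-1×I-2: Qq
Q/II-2 un ·: QQ|Qq
Q/II-3 ? I-1×I-2: Qq|qq
Q/III-1 un II-1×II-2: QQ|Qq
Q/III-2 un II-1×II-2: QQ|Qq
Q/III-3 ? II-1×II-2: QQ|Qq|qq
⇒ Q over [I-1,I-2,II-1,II-2,II-3,III-1,III-2,III-3]: 60 consistent
T/I-1 aff ·: tt
T/I-2 un ·: TT|Tt
T/II-1 un I-1×I-2: Tt
T/II-2 un ·: Tt
T/II-3 un I-1×I-2: Tt
T/III-1 un II-1×II-2: TT|Tt
T/III-2 un II-1×II-2: TT|Tt
T/III-3 aff II-1×II-2: tt
⇒ T over [I-1,I-2,II-1,II-2,II-3,III-1,III-2,III-3]: 8 consistent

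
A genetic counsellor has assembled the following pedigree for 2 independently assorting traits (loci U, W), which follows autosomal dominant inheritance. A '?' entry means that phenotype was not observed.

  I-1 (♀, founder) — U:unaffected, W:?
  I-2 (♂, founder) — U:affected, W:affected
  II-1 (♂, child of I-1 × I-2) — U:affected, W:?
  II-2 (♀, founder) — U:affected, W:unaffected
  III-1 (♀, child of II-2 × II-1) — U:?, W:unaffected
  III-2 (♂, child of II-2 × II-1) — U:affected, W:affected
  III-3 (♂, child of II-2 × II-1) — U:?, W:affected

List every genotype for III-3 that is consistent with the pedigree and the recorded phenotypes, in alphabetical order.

U/I-1 un ·: uu
U/I-2 aff ·: Uu|UU
U/II-1 aff I-1×I-2: Uu
U/II-2 aff ·: Uu|UU
U/III-1 ? II-2×II-1: uu|Uu|UU
U/III-2 aff II-2×II-1: Uu|UU
U/III-3 ? II-2×II-1: uu|Uu|UU
⇒ U over [I-1,I-2,II-1,II-2,III-1,III-2,III-3]: 52 consistent
W/I-1 ? ·: ww|Ww|WW
W/I-2 aff ·: Ww|WW
W/II-1 ? I-1×I-2: Ww
W/II-2 un ·: ww
W/III-1 un II-2×II-1: ww
W/III-2 aff II-2×II-1: Ww
W/III-3 aff II-2×II-1: Ww
⇒ W over [I-1,I-2,II-1,II-2,III-1,III-2,III-3]: 5 consistent

III-3 ∈ {UU Ww, Uu Ww, uu Ww}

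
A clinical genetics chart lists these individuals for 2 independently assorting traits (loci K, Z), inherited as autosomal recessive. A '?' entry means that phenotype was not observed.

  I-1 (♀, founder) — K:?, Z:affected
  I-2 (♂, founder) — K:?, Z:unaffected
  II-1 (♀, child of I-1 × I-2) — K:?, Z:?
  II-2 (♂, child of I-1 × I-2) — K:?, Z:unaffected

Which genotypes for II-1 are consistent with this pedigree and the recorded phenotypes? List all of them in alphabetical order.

K/I-1 ? ·: KK|Kk|kk
K/I-2 ? ·: KK|Kk|kk
K/II-1 ? I-1×I-2: KK|Kk|kk
K/II-2 ? I-1×I-2: KK|Kk|kk
⇒ K over [I-1,I-2,II-1,II-2]: 29 consistent
Z/I-1 aff ·: zz
Z/I-2 un ·: ZZ|Zz
Z/II-1 ? I-1×I-2: Zz|zz
Z/II-2 un I-1×I-2: Zz
⇒ Z over [I-1,I-2,II-1,II-2]: 3 consistent

II-1 ∈ {KK Zz, KK zz, Kk Zz, Kk zz, kk Zz, kk zz}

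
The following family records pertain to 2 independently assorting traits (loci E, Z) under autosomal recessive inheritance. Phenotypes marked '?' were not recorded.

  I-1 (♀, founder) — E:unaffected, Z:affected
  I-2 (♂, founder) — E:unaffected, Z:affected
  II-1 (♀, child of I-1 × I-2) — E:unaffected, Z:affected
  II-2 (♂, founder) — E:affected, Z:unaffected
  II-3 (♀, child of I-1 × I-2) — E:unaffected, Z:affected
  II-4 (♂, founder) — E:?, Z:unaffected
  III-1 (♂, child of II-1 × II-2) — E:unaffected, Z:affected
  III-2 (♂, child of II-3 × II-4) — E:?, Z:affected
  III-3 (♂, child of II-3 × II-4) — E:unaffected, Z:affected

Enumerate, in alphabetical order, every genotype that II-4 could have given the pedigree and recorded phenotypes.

E/I-1 un ·: EE|Ee
E/I-2 un ·: EE|Ee
E/II-1 un I-1×I-2: EE|Ee
E/II-2 aff ·: ee
E/II-3 un I-1×I-2: EE|Ee
E/II-4 ? ·: EE|Ee|ee
E/III-1 un II-1×II-2: Ee
E/III-2 ? II-3×II-4: EE|Ee|ee
E/III-3 un II-3×II-4: EE|Ee
⇒ E over [I-1,I-2,II-1,II-2,II-3,II-4,III-1,III-2,III-3]: 114 consistent
Z/I-1 aff ·: zz
Z/I-2 aff ·: zz
Z/II-1 aff I-1×I-2: zz
Z/II-2 un ·: Zz
Z/II-3 aff I-1×I-2: zz
Z/II-4 un ·: Zz
Z/III-1 aff II-1×II-2: zz
Z/III-2 aff II-3×II-4: zz
Z/III-3 aff II-3×II-4: zz
⇒ Z over [I-1,I-2,II-1,II-2,II-3,II-4,III-1,III-2,III-3]: 1 consistent

II-4 ∈ {EE Zz, Ee Zz, ee Zz}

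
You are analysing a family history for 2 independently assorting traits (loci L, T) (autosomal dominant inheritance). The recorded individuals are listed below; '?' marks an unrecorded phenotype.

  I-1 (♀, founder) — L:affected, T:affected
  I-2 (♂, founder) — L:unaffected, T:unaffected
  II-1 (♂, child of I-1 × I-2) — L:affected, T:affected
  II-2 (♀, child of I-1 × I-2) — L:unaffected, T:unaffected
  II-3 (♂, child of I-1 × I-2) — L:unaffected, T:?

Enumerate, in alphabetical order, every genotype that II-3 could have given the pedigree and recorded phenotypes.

L/I-1 aff ·: Ll
L/I-2 un ·: ll
L/II-1 aff I-1×I-2: Ll
L/II-2 un I-1×I-2: ll
L/II-3 un I-1×I-2: ll
⇒ L over [I-1,I-2,II-1,II-2,II-3]: 1 consistent
T/I-1 aff ·: Tt
T/I-2 un ·: tt
T/II-1 aff I-1×I-2: Tt
T/II-2 un I-1×I-2: tt
T/II-3 ? I-1×I-2: tt|Tt
⇒ T over [I-1,I-2,II-1,II-2,II-3]: 2 consistent

II-3 ∈ {ll Tt, ll tt}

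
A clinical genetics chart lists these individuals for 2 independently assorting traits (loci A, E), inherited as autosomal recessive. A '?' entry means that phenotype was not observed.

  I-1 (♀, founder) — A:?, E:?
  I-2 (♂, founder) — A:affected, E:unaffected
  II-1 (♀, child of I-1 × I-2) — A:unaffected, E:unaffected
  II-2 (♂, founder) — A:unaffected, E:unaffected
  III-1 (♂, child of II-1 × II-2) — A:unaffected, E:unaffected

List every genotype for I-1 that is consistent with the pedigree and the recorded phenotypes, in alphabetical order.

I-1 ∈ {AA EE, AA Ee, AA ee, Aa EE, Aa Ee, Aa ee}

A/I-1 ? ·: AA|Aa
A/I-2 aff ·: aa
A/II-1 un I-1×I-2: Aa
A/II-2 un ·: AA|Aa
A/III-1 un II-1×II-2: AA|Aa
⇒ A over [I-1,I-2,II-1,II-2,III-1]: 8 consistent
E/I-1 ? ·: EE|Ee|ee
E/I-2 un ·: EE|Ee
E/II-1 un I-1×I-2: EE|Ee
E/II-2 un ·: EE|Ee
E/III-1 un II-1×II-2: EE|Ee
⇒ E over [I-1,I-2,II-1,II-2,III-1]: 32 consistent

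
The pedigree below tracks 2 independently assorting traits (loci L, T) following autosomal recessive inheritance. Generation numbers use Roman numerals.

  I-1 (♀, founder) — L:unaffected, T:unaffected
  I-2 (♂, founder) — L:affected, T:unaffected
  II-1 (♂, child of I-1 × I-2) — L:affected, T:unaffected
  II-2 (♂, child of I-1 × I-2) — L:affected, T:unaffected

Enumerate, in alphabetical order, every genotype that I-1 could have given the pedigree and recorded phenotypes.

I-1 ∈ {Ll TT, Ll Tt}

L/I-1 un ·: Ll
L/I-2 aff ·: ll
L/II-1 aff I-1×I-2: ll
L/II-2 aff I-1×I-2: ll
⇒ L over [I-1,I-2,II-1,II-2]: 1 consistent
T/I-1 un ·: TT|Tt
T/I-2 un ·: TT|Tt
T/II-1 un I-1×I-2: TT|Tt
T/II-2 un I-1×I-2: TT|Tt
⇒ T over [I-1,I-2,II-1,II-2]: 13 consistent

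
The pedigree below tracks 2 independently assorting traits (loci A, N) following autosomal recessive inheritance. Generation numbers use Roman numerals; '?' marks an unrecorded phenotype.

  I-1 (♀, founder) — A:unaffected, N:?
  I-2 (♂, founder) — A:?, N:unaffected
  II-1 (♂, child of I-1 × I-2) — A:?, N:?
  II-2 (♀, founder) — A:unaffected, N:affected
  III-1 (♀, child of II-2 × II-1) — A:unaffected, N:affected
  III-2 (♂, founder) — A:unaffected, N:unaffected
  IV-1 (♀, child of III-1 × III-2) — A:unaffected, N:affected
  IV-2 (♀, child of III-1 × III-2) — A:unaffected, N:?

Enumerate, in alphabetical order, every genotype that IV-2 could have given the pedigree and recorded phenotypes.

A/I-1 un ·: AA|Aa
A/I-2 ? ·: AA|Aa|aa
A/II-1 ? I-1×I-2: AA|Aa|aa
A/II-2 un ·: AA|Aa
A/III-1 un II-2×II-1: AA|Aa
A/III-2 un ·: AA|Aa
A/IV-1 un III-1×III-2: AA|Aa
A/IV-2 un III-1×III-2: AA|Aa
⇒ A over [I-1,I-2,II-1,II-2,III-1,III-2,IV-1,IV-2]: 234 consistent
N/I-1 ? ·: NN|Nn|nn
N/I-2 un ·: NN|Nn
N/II-1 ? I-1×I-2: Nn|nn
N/II-2 aff ·: nn
N/III-1 aff II-2×II-1: nn
N/III-2 un ·: Nn
N/IV-1 aff III-1×III-2: nn
N/IV-2 ? III-1×III-2: Nn|nn
⇒ N over [I-1,I-2,II-1,II-2,III-1,III-2,IV-1,IV-2]: 14 consistent

IV-2 ∈ {AA Nn, AA nn, Aa Nn, Aa nn}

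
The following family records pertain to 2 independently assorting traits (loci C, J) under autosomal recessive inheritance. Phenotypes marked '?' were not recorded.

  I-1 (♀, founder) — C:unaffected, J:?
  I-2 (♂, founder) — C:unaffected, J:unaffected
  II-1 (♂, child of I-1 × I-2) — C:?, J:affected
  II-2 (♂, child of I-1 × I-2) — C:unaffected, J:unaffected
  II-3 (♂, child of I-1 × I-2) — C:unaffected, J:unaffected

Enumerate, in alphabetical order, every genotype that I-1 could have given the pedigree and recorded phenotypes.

C/I-1 un ·: CC|Cc
C/I-2 un ·: CC|Cc
C/II-1 ? I-1×I-2: CC|Cc|cc
C/II-2 un I-1×I-2: CC|Cc
C/II-3 un I-1×I-2: CC|Cc
⇒ C over [I-1,I-2,II-1,II-2,II-3]: 29 consistent
J/I-1 ? ·: Jj|jj
J/I-2 un ·: Jj
J/II-1 aff I-1×I-2: jj
J/II-2 un I-1×I-2: JJ|Jj
J/II-3 un I-1×I-2: JJ|Jj
⇒ J over [I-1,I-2,II-1,II-2,II-3]: 5 consistent

I-1 ∈ {CC Jj, CC jj, Cc Jj, Cc jj}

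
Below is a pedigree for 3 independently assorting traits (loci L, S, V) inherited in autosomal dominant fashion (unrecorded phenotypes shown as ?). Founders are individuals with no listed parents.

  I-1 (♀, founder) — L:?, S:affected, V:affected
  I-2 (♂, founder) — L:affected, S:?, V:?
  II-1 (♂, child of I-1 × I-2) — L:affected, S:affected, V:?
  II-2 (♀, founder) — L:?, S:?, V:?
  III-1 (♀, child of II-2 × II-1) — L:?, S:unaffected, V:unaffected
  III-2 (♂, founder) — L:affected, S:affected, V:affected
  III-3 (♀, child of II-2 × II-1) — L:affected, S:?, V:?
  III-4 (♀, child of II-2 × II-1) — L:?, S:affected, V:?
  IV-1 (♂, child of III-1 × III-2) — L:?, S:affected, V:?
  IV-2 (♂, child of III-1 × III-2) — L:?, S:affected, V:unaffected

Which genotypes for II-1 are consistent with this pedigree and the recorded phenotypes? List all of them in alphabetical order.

L/I-1 ? ·: ll|Ll|LL
L/I-2 aff ·: Ll|LL
L/II-1 aff I-1×I-2: Ll|LL
L/II-2 ? ·: ll|Ll|LL
L/III-1 ? II-2×II-1: ll|Ll|LL
L/III-2 aff ·: Ll|LL
L/III-3 aff II-2×II-1: Ll|LL
L/III-4 ? II-2×II-1: ll|Ll|LL
L/IV-1 ? III-1×III-2: ll|Ll|LL
L/IV-2 ? III-1×III-2: ll|Ll|LL
⇒ L over [I-1,I-2,II-1,II-2,III-1,III-2,III-3,III-4,IV-1,IV-2]: 1590 consistent
S/I-1 aff ·: Ss|SS
S/I-2 ? ·: ss|Ss|SS
S/II-1 aff I-1×I-2: Ss
S/II-2 ? ·: ss|Ss
S/III-1 un II-2×II-1: ss
S/III-2 aff ·: Ss|SS
S/III-3 ? II-2×II-1: ss|Ss|SS
S/III-4 aff II-2×II-1: Ss|SS
S/IV-1 aff III-1×III-2: Ss
S/IV-2 aff III-1×III-2: Ss
⇒ S over [I-1,I-2,II-1,II-2,III-1,III-2,III-3,III-4,IV-1,IV-2]: 80 consistent
V/I-1 aff ·: Vv|VV
V/I-2 ? ·: vv|Vv|VV
V/II-1 ? I-1×I-2: vv|Vv
V/II-2 ? ·: vv|Vv
V/III-1 un II-2×II-1: vv
V/III-2 aff ·: Vv
V/III-3 ? II-2×II-1: vv|Vv|VV
V/III-4 ? II-2×II-1: vv|Vv|VV
V/IV-1 ? III-1×III-2: vv|Vv
V/IV-2 un III-1×III-2: vv
⇒ V over [I-1,I-2,II-1,II-2,III-1,III-2,III-3,III-4,IV-1,IV-2]: 150 consistent

II-1 ∈ {LL Ss Vv, LL Ss vv, Ll Ss Vv, Ll Ss vv}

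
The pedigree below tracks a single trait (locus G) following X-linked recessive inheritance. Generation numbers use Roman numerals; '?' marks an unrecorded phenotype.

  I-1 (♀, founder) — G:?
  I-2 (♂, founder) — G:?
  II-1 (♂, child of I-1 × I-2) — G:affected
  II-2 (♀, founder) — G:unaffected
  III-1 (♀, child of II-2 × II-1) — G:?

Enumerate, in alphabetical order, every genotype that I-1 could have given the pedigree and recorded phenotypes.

I-1 ∈ {X^GX^g, X^gX^g}

G/I-1 ? ·: X^GX^g|X^gX^g
G/I-2 ? ·: X^GY|X^gY
G/II-1 aff I-1×I-2: X^gY
G/II-2 un ·: X^GX^G|X^GX^g
G/III-1 ? II-2×II-1: X^GX^g|X^gX^g
⇒ G over [I-1,I-2,II-1,II-2,III-1]: 12 consistent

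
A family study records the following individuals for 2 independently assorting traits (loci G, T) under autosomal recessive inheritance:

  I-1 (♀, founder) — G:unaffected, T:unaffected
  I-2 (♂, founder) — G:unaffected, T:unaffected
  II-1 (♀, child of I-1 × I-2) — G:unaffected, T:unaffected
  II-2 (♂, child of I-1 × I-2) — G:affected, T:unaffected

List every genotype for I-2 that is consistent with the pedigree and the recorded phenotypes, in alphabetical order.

G/I-1 un ·: Gg
G/I-2 un ·: Gg
G/II-1 un I-1×I-2: GG|Gg
G/II-2 aff I-1×I-2: gg
⇒ G over [I-1,I-2,II-1,II-2]: 2 consistent
T/I-1 un ·: TT|Tt
T/I-2 un ·: TT|Tt
T/II-1 un I-1×I-2: TT|Tt
T/II-2 un I-1×I-2: TT|Tt
⇒ T over [I-1,I-2,II-1,II-2]: 13 consistent

I-2 ∈ {Gg TT, Gg Tt}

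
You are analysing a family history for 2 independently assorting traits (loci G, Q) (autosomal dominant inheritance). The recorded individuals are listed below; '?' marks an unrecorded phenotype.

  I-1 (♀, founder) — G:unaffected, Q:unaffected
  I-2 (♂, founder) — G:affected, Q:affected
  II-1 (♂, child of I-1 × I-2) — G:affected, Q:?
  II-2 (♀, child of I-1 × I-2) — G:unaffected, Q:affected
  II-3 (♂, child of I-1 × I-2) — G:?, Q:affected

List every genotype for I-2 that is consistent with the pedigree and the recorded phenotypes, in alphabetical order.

I-2 ∈ {Gg QQ, Gg Qq}

G/I-1 un ·: gg
G/I-2 aff ·: Gg
G/II-1 aff I-1×I-2: Gg
G/II-2 un I-1×I-2: gg
G/II-3 ? I-1×I-2: gg|Gg
⇒ G over [I-1,I-2,II-1,II-2,II-3]: 2 consistent
Q/I-1 un ·: qq
Q/I-2 aff ·: Qq|QQ
Q/II-1 ? I-1×I-2: qq|Qq
Q/II-2 aff I-1×I-2: Qq
Q/II-3 aff I-1×I-2: Qq
⇒ Q over [I-1,I-2,II-1,II-2,II-3]: 3 consistent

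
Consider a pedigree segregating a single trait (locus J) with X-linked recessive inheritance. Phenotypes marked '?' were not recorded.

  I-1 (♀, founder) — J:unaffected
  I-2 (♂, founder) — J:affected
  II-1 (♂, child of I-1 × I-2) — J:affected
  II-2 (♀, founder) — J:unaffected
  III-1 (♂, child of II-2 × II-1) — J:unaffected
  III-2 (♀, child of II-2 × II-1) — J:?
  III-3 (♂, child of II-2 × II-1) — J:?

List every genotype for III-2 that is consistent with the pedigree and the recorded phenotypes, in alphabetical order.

III-2 ∈ {X^JX^j, X^jX^j}

J/I-1 un ·: X^JX^j
J/I-2 aff ·: X^jY
J/II-1 aff I-1×I-2: X^jY
J/II-2 un ·: X^JX^J|X^JX^j
J/III-1 un II-2×II-1: X^JY
J/III-2 ? II-2×II-1: X^JX^j|X^jX^j
J/III-3 ? II-2×II-1: X^JY|X^jY
⇒ J over [I-1,I-2,II-1,II-2,III-1,III-2,III-3]: 5 consistent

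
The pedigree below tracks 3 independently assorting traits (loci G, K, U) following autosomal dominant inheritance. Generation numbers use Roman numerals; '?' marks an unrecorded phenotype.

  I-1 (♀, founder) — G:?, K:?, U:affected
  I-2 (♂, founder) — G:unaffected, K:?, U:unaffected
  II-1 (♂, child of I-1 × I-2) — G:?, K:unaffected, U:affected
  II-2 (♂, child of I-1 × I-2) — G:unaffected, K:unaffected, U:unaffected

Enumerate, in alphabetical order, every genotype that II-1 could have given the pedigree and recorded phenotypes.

II-1 ∈ {Gg kk Uu, gg kk Uu}

G/I-1 ? ·: gg|Gg
G/I-2 un ·: gg
G/II-1 ? I-1×I-2: gg|Gg
G/II-2 un I-1×I-2: gg
⇒ G over [I-1,I-2,II-1,II-2]: 3 consistent
K/I-1 ? ·: kk|Kk
K/I-2 ? ·: kk|Kk
K/II-1 un I-1×I-2: kk
K/II-2 un I-1×I-2: kk
⇒ K over [I-1,I-2,II-1,II-2]: 4 consistent
U/I-1 aff ·: Uu
U/I-2 un ·: uu
U/II-1 aff I-1×I-2: Uu
U/II-2 un I-1×I-2: uu
⇒ U over [I-1,I-2,II-1,II-2]: 1 consistent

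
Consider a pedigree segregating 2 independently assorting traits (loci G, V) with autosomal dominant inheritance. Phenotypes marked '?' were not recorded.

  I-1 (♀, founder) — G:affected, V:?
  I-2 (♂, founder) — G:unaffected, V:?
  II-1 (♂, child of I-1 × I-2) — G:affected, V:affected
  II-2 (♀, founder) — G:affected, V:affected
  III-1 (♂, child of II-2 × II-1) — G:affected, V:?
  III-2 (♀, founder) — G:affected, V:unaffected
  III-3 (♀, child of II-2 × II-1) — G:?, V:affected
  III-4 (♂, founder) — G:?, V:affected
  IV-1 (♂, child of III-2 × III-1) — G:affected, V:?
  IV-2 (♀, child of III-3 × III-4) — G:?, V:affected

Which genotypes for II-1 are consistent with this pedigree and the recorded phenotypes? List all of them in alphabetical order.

G/I-1 aff ·: Gg|GG
G/I-2 un ·: gg
G/II-1 aff I-1×I-2: Gg
G/II-2 aff ·: Gg|GG
G/III-1 aff II-2×II-1: Gg|GG
G/III-2 aff ·: Gg|GG
G/III-3 ? II-2×II-1: gg|Gg|GG
G/III-4 ? ·: gg|Gg|GG
G/IV-1 aff III-2×III-1: Gg|GG
G/IV-2 ? III-3×III-4: gg|Gg|GG
⇒ G over [I-1,I-2,II-1,II-2,III-1,III-2,III-3,III-4,IV-1,IV-2]: 364 consistent
V/I-1 ? ·: vv|Vv|VV
V/I-2 ? ·: vv|Vv|VV
V/II-1 aff I-1×I-2: Vv|VV
V/II-2 aff ·: Vv|VV
V/III-1 ? II-2×II-1: vv|Vv|VV
V/III-2 un ·: vv
V/III-3 aff II-2×II-1: Vv|VV
V/III-4 aff ·: Vv|VV
V/IV-1 ? III-2×III-1: vv|Vv
V/IV-2 aff III-3×III-4: Vv|VV
⇒ V over [I-1,I-2,II-1,II-2,III-1,III-2,III-3,III-4,IV-1,IV-2]: 439 consistent

II-1 ∈ {Gg VV, Gg Vv}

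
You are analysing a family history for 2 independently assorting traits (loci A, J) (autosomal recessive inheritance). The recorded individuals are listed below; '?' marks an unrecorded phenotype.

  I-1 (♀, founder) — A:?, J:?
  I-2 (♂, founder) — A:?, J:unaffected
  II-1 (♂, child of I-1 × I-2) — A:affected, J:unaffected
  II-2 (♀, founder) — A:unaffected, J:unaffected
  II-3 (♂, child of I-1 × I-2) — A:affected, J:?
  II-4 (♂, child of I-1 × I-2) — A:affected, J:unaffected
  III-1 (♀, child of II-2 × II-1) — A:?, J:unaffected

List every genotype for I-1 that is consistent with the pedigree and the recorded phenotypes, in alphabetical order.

A/I-1 ? ·: Aa|aa
A/I-2 ? ·: Aa|aa
A/II-1 aff I-1×I-2: aa
A/II-2 un ·: AA|Aa
A/II-3 aff I-1×I-2: aa
A/II-4 aff I-1×I-2: aa
A/III-1 ? II-2×II-1: Aa|aa
⇒ A over [I-1,I-2,II-1,II-2,II-3,II-4,III-1]: 12 consistent
J/I-1 ? ·: JJ|Jj|jj
J/I-2 un ·: JJ|Jj
J/II-1 un I-1×I-2: JJ|Jj
J/II-2 un ·: JJ|Jj
J/II-3 ? I-1×I-2: JJ|Jj|jj
J/II-4 un I-1×I-2: JJ|Jj
J/III-1 un II-2×II-1: JJ|Jj
⇒ J over [I-1,I-2,II-1,II-2,II-3,II-4,III-1]: 113 consistent

I-1 ∈ {Aa JJ, Aa Jj, Aa jj, aa JJ, aa Jj, aa jj}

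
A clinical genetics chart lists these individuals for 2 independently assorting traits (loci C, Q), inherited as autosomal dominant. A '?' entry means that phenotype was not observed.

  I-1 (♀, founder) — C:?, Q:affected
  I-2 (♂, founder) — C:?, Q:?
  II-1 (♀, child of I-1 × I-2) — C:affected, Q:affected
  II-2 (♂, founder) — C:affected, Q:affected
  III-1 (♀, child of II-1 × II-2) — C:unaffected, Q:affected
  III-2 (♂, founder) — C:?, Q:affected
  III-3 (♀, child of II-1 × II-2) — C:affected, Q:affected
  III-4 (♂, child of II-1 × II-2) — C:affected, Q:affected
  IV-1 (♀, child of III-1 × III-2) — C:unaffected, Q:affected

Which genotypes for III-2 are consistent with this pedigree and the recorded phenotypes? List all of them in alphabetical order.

C/I-1 ? ·: cc|Cc|CC
C/I-2 ? ·: cc|Cc|CC
C/II-1 aff I-1×I-2: Cc
C/II-2 aff ·: Cc
C/III-1 un II-1×II-2: cc
C/III-2 ? ·: cc|Cc
C/III-3 aff II-1×II-2: Cc|CC
C/III-4 aff II-1×II-2: Cc|CC
C/IV-1 un III-1×III-2: cc
⇒ C over [I-1,I-2,II-1,II-2,III-1,III-2,III-3,III-4,IV-1]: 56 consistent
Q/I-1 aff ·: Qq|QQ
Q/I-2 ? ·: qq|Qq|QQ
Q/II-1 aff I-1×I-2: Qq|QQ
Q/II-2 aff ·: Qq|QQ
Q/III-1 aff II-1×II-2: Qq|QQ
Q/III-2 aff ·: Qq|QQ
Q/III-3 aff II-1×II-2: Qq|QQ
Q/III-4 aff II-1×II-2: Qq|QQ
Q/IV-1 aff III-1×III-2: Qq|QQ
⇒ Q over [I-1,I-2,II-1,II-2,III-1,III-2,III-3,III-4,IV-1]: 404 consistent

III-2 ∈ {Cc QQ, Cc Qq, cc QQ, cc Qq}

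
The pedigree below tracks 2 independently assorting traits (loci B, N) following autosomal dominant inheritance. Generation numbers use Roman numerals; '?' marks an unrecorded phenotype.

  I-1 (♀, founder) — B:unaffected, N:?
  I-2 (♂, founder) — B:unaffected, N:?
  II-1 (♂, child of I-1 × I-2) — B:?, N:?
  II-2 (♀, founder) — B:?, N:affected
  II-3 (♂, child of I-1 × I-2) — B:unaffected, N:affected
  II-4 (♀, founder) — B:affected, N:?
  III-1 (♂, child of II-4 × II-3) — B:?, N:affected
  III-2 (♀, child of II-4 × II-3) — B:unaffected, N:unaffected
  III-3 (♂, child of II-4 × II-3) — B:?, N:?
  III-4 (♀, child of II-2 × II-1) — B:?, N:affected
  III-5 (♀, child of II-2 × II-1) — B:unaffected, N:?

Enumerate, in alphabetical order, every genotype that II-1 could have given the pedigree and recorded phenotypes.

II-1 ∈ {bb NN, bb Nn, bb nn}

B/I-1 un ·: bb
B/I-2 un ·: bb
B/II-1 ? I-1×I-2: bb
B/II-2 ? ·: bb|Bb
B/II-3 un I-1×I-2: bb
B/II-4 aff ·: Bb
B/III-1 ? II-4×II-3: bb|Bb
B/III-2 un II-4×II-3: bb
B/III-3 ? II-4×II-3: bb|Bb
B/III-4 ? II-2×II-1: bb|Bb
B/III-5 un II-2×II-1: bb
⇒ B over [I-1,I-2,II-1,II-2,II-3,II-4,III-1,III-2,III-3,III-4,III-5]: 12 consistent
N/I-1 ? ·: nn|Nn|NN
N/I-2 ? ·: nn|Nn|NN
N/II-1 ? I-1×I-2: nn|Nn|NN
N/II-2 aff ·: Nn|NN
N/II-3 aff I-1×I-2: Nn
N/II-4 ? ·: nn|Nn
N/III-1 aff II-4×II-3: Nn|NN
N/III-2 un II-4×II-3: nn
N/III-3 ? II-4×II-3: nn|Nn|NN
N/III-4 aff II-2×II-1: Nn|NN
N/III-5 ? II-2×II-1: nn|Nn|NN
⇒ N over [I-1,I-2,II-1,II-2,II-3,II-4,III-1,III-2,III-3,III-4,III-5]: 752 consistent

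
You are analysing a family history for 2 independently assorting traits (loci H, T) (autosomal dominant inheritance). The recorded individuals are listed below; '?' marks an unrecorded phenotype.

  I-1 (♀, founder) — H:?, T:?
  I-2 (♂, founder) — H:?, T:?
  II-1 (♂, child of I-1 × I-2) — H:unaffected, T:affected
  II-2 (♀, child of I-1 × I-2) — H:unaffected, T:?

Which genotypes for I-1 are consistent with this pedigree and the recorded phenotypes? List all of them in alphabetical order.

I-1 ∈ {Hh TT, Hh Tt, Hh tt, hh TT, hh Tt, hh tt}

H/I-1 ? ·: hh|Hh
H/I-2 ? ·: hh|Hh
H/II-1 un I-1×I-2: hh
H/II-2 un I-1×I-2: hh
⇒ H over [I-1,I-2,II-1,II-2]: 4 consistent
T/I-1 ? ·: tt|Tt|TT
T/I-2 ? ·: tt|Tt|TT
T/II-1 aff I-1×I-2: Tt|TT
T/II-2 ? I-1×I-2: tt|Tt|TT
⇒ T over [I-1,I-2,II-1,II-2]: 21 consistent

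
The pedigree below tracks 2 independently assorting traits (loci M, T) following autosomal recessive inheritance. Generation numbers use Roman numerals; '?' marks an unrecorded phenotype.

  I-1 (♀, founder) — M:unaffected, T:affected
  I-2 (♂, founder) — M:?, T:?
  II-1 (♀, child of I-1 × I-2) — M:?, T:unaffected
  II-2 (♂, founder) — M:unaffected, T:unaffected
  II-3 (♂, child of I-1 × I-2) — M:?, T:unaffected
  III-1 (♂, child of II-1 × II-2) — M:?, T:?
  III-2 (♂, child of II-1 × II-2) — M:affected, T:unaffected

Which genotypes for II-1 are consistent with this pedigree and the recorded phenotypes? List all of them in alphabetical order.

II-1 ∈ {Mm Tt, mm Tt}

M/I-1 un ·: MM|Mm
M/I-2 ? ·: MM|Mm|mm
M/II-1 ? I-1×I-2: Mm|mm
M/II-2 un ·: Mm
M/II-3 ? I-1×I-2: MM|Mm|mm
M/III-1 ? II-1×II-2: MM|Mm|mm
M/III-2 aff II-1×II-2: mm
⇒ M over [I-1,I-2,II-1,II-2,II-3,III-1,III-2]: 40 consistent
T/I-1 aff ·: tt
T/I-2 ? ·: TT|Tt
T/II-1 un I-1×I-2: Tt
T/II-2 un ·: TT|Tt
T/II-3 un I-1×I-2: Tt
T/III-1 ? II-1×II-2: TT|Tt|tt
T/III-2 un II-1×II-2: TT|Tt
⇒ T over [I-1,I-2,II-1,II-2,II-3,III-1,III-2]: 20 consistent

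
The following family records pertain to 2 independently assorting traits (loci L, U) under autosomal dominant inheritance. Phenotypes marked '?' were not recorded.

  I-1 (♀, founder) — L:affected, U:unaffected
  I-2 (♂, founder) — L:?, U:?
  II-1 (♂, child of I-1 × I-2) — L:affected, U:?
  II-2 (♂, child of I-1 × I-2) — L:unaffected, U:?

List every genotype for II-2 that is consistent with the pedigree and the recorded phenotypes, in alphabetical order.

L/I-1 aff ·: Ll
L/I-2 ? ·: ll|Ll
L/II-1 aff I-1×I-2: Ll|LL
L/II-2 un I-1×I-2: ll
⇒ L over [I-1,I-2,II-1,II-2]: 3 consistent
U/I-1 un ·: uu
U/I-2 ? ·: uu|Uu|UU
U/II-1 ? I-1×I-2: uu|Uu
U/II-2 ? I-1×I-2: uu|Uu
⇒ U over [I-1,I-2,II-1,II-2]: 6 consistent

II-2 ∈ {ll Uu, ll uu}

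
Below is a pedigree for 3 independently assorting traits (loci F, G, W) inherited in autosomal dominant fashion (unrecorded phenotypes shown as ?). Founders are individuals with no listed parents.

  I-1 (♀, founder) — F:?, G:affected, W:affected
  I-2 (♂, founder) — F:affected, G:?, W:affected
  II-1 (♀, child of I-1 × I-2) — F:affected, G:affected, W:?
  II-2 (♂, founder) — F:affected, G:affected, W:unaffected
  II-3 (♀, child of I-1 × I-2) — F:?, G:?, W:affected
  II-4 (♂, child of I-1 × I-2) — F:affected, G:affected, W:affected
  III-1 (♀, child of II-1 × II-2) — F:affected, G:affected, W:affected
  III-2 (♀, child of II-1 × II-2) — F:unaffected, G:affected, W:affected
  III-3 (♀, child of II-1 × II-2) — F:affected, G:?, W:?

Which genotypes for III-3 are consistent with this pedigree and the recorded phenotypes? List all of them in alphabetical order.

III-3 ∈ {FF GG Ww, FF GG ww, FF Gg Ww, FF Gg ww, FF gg Ww, FF gg ww, Ff GG Ww, Ff GG ww, Ff Gg Ww, Ff Gg ww, Ff gg Ww, Ff gg ww}

F/I-1 ? ·: ff|Ff|FF
F/I-2 aff ·: Ff|FF
F/II-1 aff I-1×I-2: Ff
F/II-2 aff ·: Ff
F/II-3 ? I-1×I-2: ff|Ff|FF
F/II-4 aff I-1×I-2: Ff|FF
F/III-1 aff II-1×II-2: Ff|FF
F/III-2 un II-1×II-2: ff
F/III-3 aff II-1×II-2: Ff|FF
⇒ F over [I-1,I-2,II-1,II-2,II-3,II-4,III-1,III-2,III-3]: 68 consistent
G/I-1 aff ·: Gg|GG
G/I-2 ? ·: gg|Gg|GG
G/II-1 aff I-1×I-2: Gg|GG
G/II-2 aff ·: Gg|GG
G/II-3 ? I-1×I-2: gg|Gg|GG
G/II-4 aff I-1×I-2: Gg|GG
G/III-1 aff II-1×II-2: Gg|GG
G/III-2 aff II-1×II-2: Gg|GG
G/III-3 ? II-1×II-2: gg|Gg|GG
⇒ G over [I-1,I-2,II-1,II-2,II-3,II-4,III-1,III-2,III-3]: 475 consistent
W/I-1 aff ·: Ww|WW
W/I-2 aff ·: Ww|WW
W/II-1 ? I-1×I-2: Ww|WW
W/II-2 un ·: ww
W/II-3 aff I-1×I-2: Ww|WW
W/II-4 aff I-1×I-2: Ww|WW
W/III-1 aff II-1×II-2: Ww
W/III-2 aff II-1×II-2: Ww
W/III-3 ? II-1×II-2: ww|Ww
⇒ W over [I-1,I-2,II-1,II-2,II-3,II-4,III-1,III-2,III-3]: 37 consistent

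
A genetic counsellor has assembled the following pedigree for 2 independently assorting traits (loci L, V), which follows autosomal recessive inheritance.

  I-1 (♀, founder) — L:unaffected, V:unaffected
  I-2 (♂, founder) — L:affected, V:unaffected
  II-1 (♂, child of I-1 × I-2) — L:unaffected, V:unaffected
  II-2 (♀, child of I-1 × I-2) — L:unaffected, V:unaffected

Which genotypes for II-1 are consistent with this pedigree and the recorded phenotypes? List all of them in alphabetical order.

L/I-1 un ·: LL|Ll
L/I-2 aff ·: ll
L/II-1 un I-1×I-2: Ll
L/II-2 un I-1×I-2: Ll
⇒ L over [I-1,I-2,II-1,II-2]: 2 consistent
V/I-1 un ·: VV|Vv
V/I-2 un ·: VV|Vv
V/II-1 un I-1×I-2: VV|Vv
V/II-2 un I-1×I-2: VV|Vv
⇒ V over [I-1,I-2,II-1,II-2]: 13 consistent

II-1 ∈ {Ll VV, Ll Vv}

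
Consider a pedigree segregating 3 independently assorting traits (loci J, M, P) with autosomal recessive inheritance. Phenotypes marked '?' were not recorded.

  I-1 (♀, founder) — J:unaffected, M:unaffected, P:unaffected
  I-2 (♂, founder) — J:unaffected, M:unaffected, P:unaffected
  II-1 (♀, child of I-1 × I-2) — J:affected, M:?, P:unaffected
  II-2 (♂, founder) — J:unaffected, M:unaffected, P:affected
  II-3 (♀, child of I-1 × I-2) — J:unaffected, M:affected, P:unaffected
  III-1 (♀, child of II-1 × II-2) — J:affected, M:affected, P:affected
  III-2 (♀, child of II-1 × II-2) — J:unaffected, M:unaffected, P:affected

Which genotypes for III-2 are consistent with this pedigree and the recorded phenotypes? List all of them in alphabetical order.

J/I-1 un ·: Jj
J/I-2 un ·: Jj
J/II-1 aff I-1×I-2: jj
J/II-2 un ·: Jj
J/II-3 un I-1×I-2: JJ|Jj
J/III-1 aff II-1×II-2: jj
J/III-2 un II-1×II-2: Jj
⇒ J over [I-1,I-2,II-1,II-2,II-3,III-1,III-2]: 2 consistent
M/I-1 un ·: Mm
M/I-2 un ·: Mm
M/II-1 ? I-1×I-2: Mm|mm
M/II-2 un ·: Mm
M/II-3 aff I-1×I-2: mm
M/III-1 aff II-1×II-2: mm
M/III-2 un II-1×II-2: MM|Mm
⇒ M over [I-1,I-2,II-1,II-2,II-3,III-1,III-2]: 3 consistent
P/I-1 un ·: PP|Pp
P/I-2 un ·: PP|Pp
P/II-1 un I-1×I-2: Pp
P/II-2 aff ·: pp
P/II-3 un I-1×I-2: PP|Pp
P/III-1 aff II-1×II-2: pp
P/III-2 aff II-1×II-2: pp
⇒ P over [I-1,I-2,II-1,II-2,II-3,III-1,III-2]: 6 consistent

III-2 ∈ {Jj MM pp, Jj Mm pp}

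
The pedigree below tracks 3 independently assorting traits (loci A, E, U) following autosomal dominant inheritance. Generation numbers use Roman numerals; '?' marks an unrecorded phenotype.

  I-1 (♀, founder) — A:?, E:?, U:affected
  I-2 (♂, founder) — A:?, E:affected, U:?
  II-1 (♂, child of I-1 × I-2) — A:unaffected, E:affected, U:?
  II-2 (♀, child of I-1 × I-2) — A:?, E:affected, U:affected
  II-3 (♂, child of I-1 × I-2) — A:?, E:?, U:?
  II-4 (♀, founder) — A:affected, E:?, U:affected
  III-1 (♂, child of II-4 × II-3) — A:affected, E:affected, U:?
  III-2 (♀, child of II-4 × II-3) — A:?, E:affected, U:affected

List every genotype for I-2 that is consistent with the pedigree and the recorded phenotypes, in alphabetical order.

I-2 ∈ {Aa EE UU, Aa EE Uu, Aa EE uu, Aa Ee UU, Aa Ee Uu, Aa Ee uu, aa EE UU, aa EE Uu, aa EE uu, aa Ee UU, aa Ee Uu, aa Ee uu}

A/I-1 ? ·: aa|Aa
A/I-2 ? ·: aa|Aa
A/II-1 un I-1×I-2: aa
A/II-2 ? I-1×I-2: aa|Aa|AA
A/II-3 ? I-1×I-2: aa|Aa|AA
A/II-4 aff ·: Aa|AA
A/III-1 aff II-4×II-3: Aa|AA
A/III-2 ? II-4×II-3: aa|Aa|AA
⇒ A over [I-1,I-2,II-1,II-2,II-3,II-4,III-1,III-2]: 109 consistent
E/I-1 ? ·: ee|Ee|EE
E/I-2 aff ·: Ee|EE
E/II-1 aff I-1×I-2: Ee|EE
E/II-2 aff I-1×I-2: Ee|EE
E/II-3 ? I-1×I-2: ee|Ee|EE
E/II-4 ? ·: ee|Ee|EE
E/III-1 aff II-4×II-3: Ee|EE
E/III-2 aff II-4×II-3: Ee|EE
⇒ E over [I-1,I-2,II-1,II-2,II-3,II-4,III-1,III-2]: 214 consistent
U/I-1 aff ·: Uu|UU
U/I-2 ? ·: uu|Uu|UU
U/II-1 ? I-1×I-2: uu|Uu|UU
U/II-2 aff I-1×I-2: Uu|UU
U/II-3 ? I-1×I-2: uu|Uu|UU
U/II-4 aff ·: Uu|UU
U/III-1 ? II-4×II-3: uu|Uu|UU
U/III-2 aff II-4×II-3: Uu|UU
⇒ U over [I-1,I-2,II-1,II-2,II-3,II-4,III-1,III-2]: 269 consistent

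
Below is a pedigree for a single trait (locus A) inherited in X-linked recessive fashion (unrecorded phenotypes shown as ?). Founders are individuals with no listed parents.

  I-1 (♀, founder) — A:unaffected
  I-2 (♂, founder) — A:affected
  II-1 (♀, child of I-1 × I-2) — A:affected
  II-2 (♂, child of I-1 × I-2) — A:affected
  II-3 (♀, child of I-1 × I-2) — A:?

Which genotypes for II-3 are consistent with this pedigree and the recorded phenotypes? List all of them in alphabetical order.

II-3 ∈ {X^AX^a, X^aX^a}

A/I-1 un ·: X^AX^a
A/I-2 aff ·: X^aY
A/II-1 aff I-1×I-2: X^aX^a
A/II-2 aff I-1×I-2: X^aY
A/II-3 ? I-1×I-2: X^AX^a|X^aX^a
⇒ A over [I-1,I-2,II-1,II-2,II-3]: 2 consistent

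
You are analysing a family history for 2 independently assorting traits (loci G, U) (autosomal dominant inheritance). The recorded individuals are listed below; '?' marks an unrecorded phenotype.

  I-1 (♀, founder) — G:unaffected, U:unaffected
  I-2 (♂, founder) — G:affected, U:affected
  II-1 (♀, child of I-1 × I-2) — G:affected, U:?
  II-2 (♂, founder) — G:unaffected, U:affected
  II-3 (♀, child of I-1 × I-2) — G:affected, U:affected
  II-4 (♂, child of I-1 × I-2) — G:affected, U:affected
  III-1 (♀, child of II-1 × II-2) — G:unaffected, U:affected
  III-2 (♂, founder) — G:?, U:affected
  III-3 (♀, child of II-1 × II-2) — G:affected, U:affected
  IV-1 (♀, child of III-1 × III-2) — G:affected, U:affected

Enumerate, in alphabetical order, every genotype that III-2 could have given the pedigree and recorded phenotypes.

G/I-1 un ·: gg
G/I-2 aff ·: Gg|GG
G/II-1 aff I-1×I-2: Gg
G/II-2 un ·: gg
G/II-3 aff I-1×I-2: Gg
G/II-4 aff I-1×I-2: Gg
G/III-1 un II-1×II-2: gg
G/III-2 ? ·: Gg|GG
G/III-3 aff II-1×II-2: Gg
G/IV-1 aff III-1×III-2: Gg
⇒ G over [I-1,I-2,II-1,II-2,II-3,II-4,III-1,III-2,III-3,IV-1]: 4 consistent
U/I-1 un ·: uu
U/I-2 aff ·: Uu|UU
U/II-1 ? I-1×I-2: uu|Uu
U/II-2 aff ·: Uu|UU
U/II-3 aff I-1×I-2: Uu
U/II-4 aff I-1×I-2: Uu
U/III-1 aff II-1×II-2: Uu|UU
U/III-2 aff ·: Uu|UU
U/III-3 aff II-1×II-2: Uu|UU
U/IV-1 aff III-1×III-2: Uu|UU
⇒ U over [I-1,I-2,II-1,II-2,II-3,II-4,III-1,III-2,III-3,IV-1]: 64 consistent

III-2 ∈ {GG UU, GG Uu, Gg UU, Gg Uu}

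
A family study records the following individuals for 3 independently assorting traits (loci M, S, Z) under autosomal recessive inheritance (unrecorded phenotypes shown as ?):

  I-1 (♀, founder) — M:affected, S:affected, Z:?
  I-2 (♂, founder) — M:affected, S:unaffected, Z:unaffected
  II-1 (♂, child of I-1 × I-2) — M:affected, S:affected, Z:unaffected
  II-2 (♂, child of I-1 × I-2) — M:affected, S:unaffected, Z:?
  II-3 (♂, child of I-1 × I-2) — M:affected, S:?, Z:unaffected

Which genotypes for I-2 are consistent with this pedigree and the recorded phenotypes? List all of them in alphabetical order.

I-2 ∈ {mm Ss ZZ, mm Ss Zz}

M/I-1 aff ·: mm
M/I-2 aff ·: mm
M/II-1 aff I-1×I-2: mm
M/II-2 aff I-1×I-2: mm
M/II-3 aff I-1×I-2: mm
⇒ M over [I-1,I-2,II-1,II-2,II-3]: 1 consistent
S/I-1 aff ·: ss
S/I-2 un ·: Ss
S/II-1 aff I-1×I-2: ss
S/II-2 un I-1×I-2: Ss
S/II-3 ? I-1×I-2: Ss|ss
⇒ S over [I-1,I-2,II-1,II-2,II-3]: 2 consistent
Z/I-1 ? ·: ZZ|Zz|zz
Z/I-2 un ·: ZZ|Zz
Z/II-1 un I-1×I-2: ZZ|Zz
Z/II-2 ? I-1×I-2: ZZ|Zz|zz
Z/II-3 un I-1×I-2: ZZ|Zz
⇒ Z over [I-1,I-2,II-1,II-2,II-3]: 32 consistent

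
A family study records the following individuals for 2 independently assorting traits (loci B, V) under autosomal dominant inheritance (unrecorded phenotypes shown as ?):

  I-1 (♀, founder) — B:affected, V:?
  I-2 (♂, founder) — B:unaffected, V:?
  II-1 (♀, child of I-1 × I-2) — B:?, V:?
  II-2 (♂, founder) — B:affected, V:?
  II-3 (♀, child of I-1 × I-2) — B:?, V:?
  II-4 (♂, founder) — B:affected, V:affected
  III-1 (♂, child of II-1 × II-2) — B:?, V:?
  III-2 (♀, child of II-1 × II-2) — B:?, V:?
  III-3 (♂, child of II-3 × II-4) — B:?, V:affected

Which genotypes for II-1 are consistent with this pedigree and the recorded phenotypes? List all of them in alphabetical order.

B/I-1 aff ·: Bb|BB
B/I-2 un ·: bb
B/II-1 ? I-1×I-2: bb|Bb
B/II-2 aff ·: Bb|BB
B/II-3 ? I-1×I-2: bb|Bb
B/II-4 aff ·: Bb|BB
B/III-1 ? II-1×II-2: bb|Bb|BB
B/III-2 ? II-1×II-2: bb|Bb|BB
B/III-3 ? II-3×II-4: bb|Bb|BB
⇒ B over [I-1,I-2,II-1,II-2,II-3,II-4,III-1,III-2,III-3]: 209 consistent
V/I-1 ? ·: vv|Vv|VV
V/I-2 ? ·: vv|Vv|VV
V/II-1 ? I-1×I-2: vv|Vv|VV
V/II-2 ? ·: vv|Vv|VV
V/II-3 ? I-1×I-2: vv|Vv|VV
V/II-4 aff ·: Vv|VV
V/III-1 ? II-1×II-2: vv|Vv|VV
V/III-2 ? II-1×II-2: vv|Vv|VV
V/III-3 aff II-3×II-4: Vv|VV
⇒ V over [I-1,I-2,II-1,II-2,II-3,II-4,III-1,III-2,III-3]: 1025 consistent

II-1 ∈ {Bb VV, Bb Vv, Bb vv, bb VV, bb Vv, bb vv}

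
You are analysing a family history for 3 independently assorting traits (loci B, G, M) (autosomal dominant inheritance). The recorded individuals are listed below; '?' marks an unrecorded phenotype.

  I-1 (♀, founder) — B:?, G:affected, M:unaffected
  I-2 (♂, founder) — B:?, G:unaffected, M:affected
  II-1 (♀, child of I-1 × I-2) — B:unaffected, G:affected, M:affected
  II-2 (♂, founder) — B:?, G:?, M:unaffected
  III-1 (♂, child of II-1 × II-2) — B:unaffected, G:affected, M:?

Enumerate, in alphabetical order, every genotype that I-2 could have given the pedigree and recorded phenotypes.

B/I-1 ? ·: bb|Bb
B/I-2 ? ·: bb|Bb
B/II-1 un I-1×I-2: bb
B/II-2 ? ·: bb|Bb
B/III-1 un II-1×II-2: bb
⇒ B over [I-1,I-2,II-1,II-2,III-1]: 8 consistent
G/I-1 aff ·: Gg|GG
G/I-2 un ·: gg
G/II-1 aff I-1×I-2: Gg
G/II-2 ? ·: gg|Gg|GG
G/III-1 aff II-1×II-2: Gg|GG
⇒ G over [I-1,I-2,II-1,II-2,III-1]: 10 consistent
M/I-1 un ·: mm
M/I-2 aff ·: Mm|MM
M/II-1 aff I-1×I-2: Mm
M/II-2 un ·: mm
M/III-1 ? II-1×II-2: mm|Mm
⇒ M over [I-1,I-2,II-1,II-2,III-1]: 4 consistent

I-2 ∈ {Bb gg MM, Bb gg Mm, bb gg MM, bb gg Mm}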